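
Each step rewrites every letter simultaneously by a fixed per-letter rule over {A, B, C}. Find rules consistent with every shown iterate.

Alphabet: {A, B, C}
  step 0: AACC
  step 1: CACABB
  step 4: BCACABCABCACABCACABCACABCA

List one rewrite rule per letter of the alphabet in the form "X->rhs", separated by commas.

  step 0 ⇒ step 1: AACC ⇒ CA·CA·B·B
    A ↦ CA
    C ↦ B
    B ↦ CA  (constrained at step 1)

A->CA, B->CA, C->B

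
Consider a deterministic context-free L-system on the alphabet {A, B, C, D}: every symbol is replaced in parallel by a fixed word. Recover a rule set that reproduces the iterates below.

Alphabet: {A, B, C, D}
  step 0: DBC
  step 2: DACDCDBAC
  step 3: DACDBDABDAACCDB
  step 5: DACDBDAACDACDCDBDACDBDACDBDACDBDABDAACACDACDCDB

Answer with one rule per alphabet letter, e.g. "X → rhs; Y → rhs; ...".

A->CD, B->AC, C->B, D->DA

  step 2 ⇒ step 3: DACDCDBAC ⇒ DA·CD·B·DA·B·DA·AC·CD·B
    A ↦ CD
    B ↦ AC
    C ↦ B
    D ↦ DA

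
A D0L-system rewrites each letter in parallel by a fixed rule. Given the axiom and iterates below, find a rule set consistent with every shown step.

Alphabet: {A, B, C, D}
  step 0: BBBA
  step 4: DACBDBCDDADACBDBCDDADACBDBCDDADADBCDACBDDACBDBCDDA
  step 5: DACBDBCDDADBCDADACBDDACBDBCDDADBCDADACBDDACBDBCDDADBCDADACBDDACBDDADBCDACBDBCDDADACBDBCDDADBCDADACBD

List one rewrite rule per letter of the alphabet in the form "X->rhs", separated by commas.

A->CBD, B->D, C->BC, D->DA

  step 4 ⇒ step 5: DACBDBCDDADACBDBCDDADACBDBCDDADADBCDACBDDACBDBCDDA ⇒ DA·CBD·BC·D·DA·D·BC·DA·DA·CBD·DA·CBD·BC·D·DA·D·BC·DA·DA·CBD·DA·CBD·BC·D·DA·D·BC·DA·DA·CBD·DA·CBD·DA·D·BC·DA·CBD·BC·D·DA·DA·CBD·BC·D·DA·D·BC·DA·DA·CBD
    A ↦ CBD
    B ↦ D
    C ↦ BC
    D ↦ DA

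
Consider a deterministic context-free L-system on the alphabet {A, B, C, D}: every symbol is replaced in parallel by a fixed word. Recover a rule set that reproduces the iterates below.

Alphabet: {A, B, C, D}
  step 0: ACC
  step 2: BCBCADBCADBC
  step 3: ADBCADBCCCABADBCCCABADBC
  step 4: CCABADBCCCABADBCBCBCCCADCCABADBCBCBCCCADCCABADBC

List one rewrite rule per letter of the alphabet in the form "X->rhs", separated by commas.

A->CC, B->AD, C->BC, D->AB

  step 3 ⇒ step 4: ADBCADBCCCABADBCCCABADBC ⇒ CC·AB·AD·BC·CC·AB·AD·BC·BC·BC·CC·AD·CC·AB·AD·BC·BC·BC·CC·AD·CC·AB·AD·BC
    A ↦ CC
    B ↦ AD
    C ↦ BC
    D ↦ AB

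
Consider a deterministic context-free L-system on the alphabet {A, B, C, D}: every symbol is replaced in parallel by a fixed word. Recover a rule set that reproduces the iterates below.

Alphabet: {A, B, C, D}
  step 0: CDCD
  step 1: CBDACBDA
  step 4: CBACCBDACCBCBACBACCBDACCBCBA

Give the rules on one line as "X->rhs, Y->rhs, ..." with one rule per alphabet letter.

A->C, B->A, C->CB, D->DA

  step 0 ⇒ step 1: CDCD ⇒ CB·DA·CB·DA
    C ↦ CB
    D ↦ DA
    A ↦ C  (constrained at step 1)
    B ↦ A  (constrained at step 1)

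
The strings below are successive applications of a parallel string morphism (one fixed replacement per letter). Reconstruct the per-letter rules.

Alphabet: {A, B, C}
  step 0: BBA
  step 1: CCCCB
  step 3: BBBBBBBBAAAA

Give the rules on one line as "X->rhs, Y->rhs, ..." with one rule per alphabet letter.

  step 0 ⇒ step 1: BBA ⇒ CC·CC·B
    A ↦ B
    B ↦ CC
    C ↦ AA  (constrained at step 1)

A->B, B->CC, C->AA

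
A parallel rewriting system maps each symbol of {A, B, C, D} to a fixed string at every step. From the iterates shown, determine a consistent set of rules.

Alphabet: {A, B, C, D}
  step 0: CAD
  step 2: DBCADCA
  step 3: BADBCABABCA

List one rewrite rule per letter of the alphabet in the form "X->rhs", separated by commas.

A->CA, B->D, C->B, D->BA

  step 2 ⇒ step 3: DBCADCA ⇒ BA·D·B·CA·BA·B·CA
    A ↦ CA
    B ↦ D
    C ↦ B
    D ↦ BA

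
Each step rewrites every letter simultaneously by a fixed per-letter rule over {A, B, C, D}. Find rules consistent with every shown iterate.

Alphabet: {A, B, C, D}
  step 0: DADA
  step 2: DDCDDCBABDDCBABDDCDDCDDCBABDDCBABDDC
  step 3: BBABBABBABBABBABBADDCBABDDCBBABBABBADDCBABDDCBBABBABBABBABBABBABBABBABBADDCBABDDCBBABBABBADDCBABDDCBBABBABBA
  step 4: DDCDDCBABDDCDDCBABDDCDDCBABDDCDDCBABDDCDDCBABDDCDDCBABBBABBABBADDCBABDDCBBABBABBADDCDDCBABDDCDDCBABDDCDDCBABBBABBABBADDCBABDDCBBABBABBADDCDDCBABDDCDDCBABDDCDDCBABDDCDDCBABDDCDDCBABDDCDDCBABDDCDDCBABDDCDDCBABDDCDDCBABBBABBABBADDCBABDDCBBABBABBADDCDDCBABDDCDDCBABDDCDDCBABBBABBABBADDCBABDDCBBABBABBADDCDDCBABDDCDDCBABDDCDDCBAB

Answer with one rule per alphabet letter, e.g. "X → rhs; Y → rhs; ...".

  step 3 ⇒ step 4: BBABBABBABBABBABBADDCBABDDCBBABBABBADDCBABDDCBBABBABBABBABBABBABBABBABBADDCBABDDCBBABBABBADDCBABDDCBBABBABBA ⇒ DDC·DDC·BAB·DDC·DDC·BAB·DDC·DDC·BAB·DDC·DDC·BAB·DDC·DDC·BAB·DDC·DDC·BAB·BBA·BBA·BBA·DDC·BAB·DDC·BBA·BBA·BBA·DDC·DDC·BAB·DDC·DDC·BAB·DDC·DDC·BAB·BBA·BBA·BBA·DDC·BAB·DDC·BBA·BBA·BBA·DDC·DDC·BAB·DDC·DDC·BAB·DDC·DDC·BAB·DDC·DDC·BAB·DDC·DDC·BAB·DDC·DDC·BAB·DDC·DDC·BAB·DDC·DDC·BAB·DDC·DDC·BAB·BBA·BBA·BBA·DDC·BAB·DDC·BBA·BBA·BBA·DDC·DDC·BAB·DDC·DDC·BAB·DDC·DDC·BAB·BBA·BBA·BBA·DDC·BAB·DDC·BBA·BBA·BBA·DDC·DDC·BAB·DDC·DDC·BAB·DDC·DDC·BAB
    A ↦ BAB
    B ↦ DDC
    C ↦ BBA
    D ↦ BBA

A->BAB, B->DDC, C->BBA, D->BBA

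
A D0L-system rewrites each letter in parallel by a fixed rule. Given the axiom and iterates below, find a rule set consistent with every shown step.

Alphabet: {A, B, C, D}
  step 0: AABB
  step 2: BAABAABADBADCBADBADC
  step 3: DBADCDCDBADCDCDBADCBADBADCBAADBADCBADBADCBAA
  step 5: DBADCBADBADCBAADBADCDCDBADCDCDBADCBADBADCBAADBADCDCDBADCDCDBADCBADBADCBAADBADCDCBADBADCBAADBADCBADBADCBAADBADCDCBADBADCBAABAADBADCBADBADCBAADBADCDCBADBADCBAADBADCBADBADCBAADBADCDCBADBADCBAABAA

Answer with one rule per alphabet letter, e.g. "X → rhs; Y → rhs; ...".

  step 2 ⇒ step 3: BAABAABADBADCBADBADC ⇒ DBA·DC·DC·DBA·DC·DC·DBA·DC·BA·DBA·DC·BA·A·DBA·DC·BA·DBA·DC·BA·A
    A ↦ DC
    B ↦ DBA
    C ↦ A
    D ↦ BA

A->DC, B->DBA, C->A, D->BA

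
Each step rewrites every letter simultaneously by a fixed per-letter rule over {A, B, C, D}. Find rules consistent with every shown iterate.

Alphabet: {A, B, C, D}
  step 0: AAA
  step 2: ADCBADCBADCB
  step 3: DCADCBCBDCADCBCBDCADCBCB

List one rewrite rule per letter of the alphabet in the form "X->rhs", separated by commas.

  step 2 ⇒ step 3: ADCBADCBADCB ⇒ DC·AD·CB·CB·DC·AD·CB·CB·DC·AD·CB·CB
    A ↦ DC
    B ↦ CB
    C ↦ CB
    D ↦ AD

A->DC, B->CB, C->CB, D->AD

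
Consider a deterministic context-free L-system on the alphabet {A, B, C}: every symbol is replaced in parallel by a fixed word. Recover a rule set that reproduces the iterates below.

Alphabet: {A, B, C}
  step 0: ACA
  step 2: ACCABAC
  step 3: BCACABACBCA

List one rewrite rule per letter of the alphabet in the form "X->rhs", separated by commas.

  step 2 ⇒ step 3: ACCABAC ⇒ B·CA·CA·B·AC·B·CA
    A ↦ B
    B ↦ AC
    C ↦ CA

A->B, B->AC, C->CA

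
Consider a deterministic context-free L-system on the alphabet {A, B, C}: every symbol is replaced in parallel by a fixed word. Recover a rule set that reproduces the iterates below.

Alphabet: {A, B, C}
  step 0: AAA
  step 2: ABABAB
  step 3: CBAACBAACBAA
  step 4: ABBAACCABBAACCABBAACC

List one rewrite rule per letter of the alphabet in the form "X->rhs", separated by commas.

A->C, B->BAA, C->AB

  step 3 ⇒ step 4: CBAACBAACBAA ⇒ AB·BAA·C·C·AB·BAA·C·C·AB·BAA·C·C
    A ↦ C
    B ↦ BAA
    C ↦ AB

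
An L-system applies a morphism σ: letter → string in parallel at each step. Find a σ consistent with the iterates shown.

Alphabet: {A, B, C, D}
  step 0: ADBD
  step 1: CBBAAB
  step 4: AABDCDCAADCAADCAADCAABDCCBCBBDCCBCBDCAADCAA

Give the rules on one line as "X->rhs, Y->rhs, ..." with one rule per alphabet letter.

  step 0 ⇒ step 1: ADBD ⇒ CB·B·AA·B
    A ↦ CB
    B ↦ AA
    D ↦ B
    C ↦ DC  (constrained at step 1)

A->CB, B->AA, C->DC, D->B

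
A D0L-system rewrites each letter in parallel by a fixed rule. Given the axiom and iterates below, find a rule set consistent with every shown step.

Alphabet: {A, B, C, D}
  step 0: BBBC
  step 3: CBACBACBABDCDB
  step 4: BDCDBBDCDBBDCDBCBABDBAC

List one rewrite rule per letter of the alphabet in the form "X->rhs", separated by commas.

A->DB, B->C, C->BD, D->BA

  step 3 ⇒ step 4: CBACBACBABDCDB ⇒ BD·C·DB·BD·C·DB·BD·C·DB·C·BA·BD·BA·C
    A ↦ DB
    B ↦ C
    C ↦ BD
    D ↦ BA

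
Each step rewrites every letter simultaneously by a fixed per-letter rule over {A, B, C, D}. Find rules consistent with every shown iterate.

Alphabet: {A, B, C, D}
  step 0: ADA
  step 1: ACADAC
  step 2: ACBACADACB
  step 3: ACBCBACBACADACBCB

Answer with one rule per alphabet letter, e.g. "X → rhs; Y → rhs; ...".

A->AC, B->CB, C->B, D->AD

  step 2 ⇒ step 3: ACBACADACB ⇒ AC·B·CB·AC·B·AC·AD·AC·B·CB
    A ↦ AC
    B ↦ CB
    C ↦ B
    D ↦ AD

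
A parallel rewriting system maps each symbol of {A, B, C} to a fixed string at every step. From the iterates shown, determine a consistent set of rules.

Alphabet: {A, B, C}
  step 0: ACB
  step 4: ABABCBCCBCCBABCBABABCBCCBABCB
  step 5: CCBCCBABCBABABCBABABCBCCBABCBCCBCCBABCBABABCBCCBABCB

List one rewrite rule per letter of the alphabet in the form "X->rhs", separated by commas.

A->C, B->CB, C->AB

  step 4 ⇒ step 5: ABABCBCCBCCBABCBABABCBCCBABCB ⇒ C·CB·C·CB·AB·CB·AB·AB·CB·AB·AB·CB·C·CB·AB·CB·C·CB·C·CB·AB·CB·AB·AB·CB·C·CB·AB·CB
    A ↦ C
    B ↦ CB
    C ↦ AB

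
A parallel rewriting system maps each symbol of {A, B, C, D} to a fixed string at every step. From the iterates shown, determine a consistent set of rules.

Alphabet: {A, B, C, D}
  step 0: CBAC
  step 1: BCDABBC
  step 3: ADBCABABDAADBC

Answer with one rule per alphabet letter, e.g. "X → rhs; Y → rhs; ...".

A->AB, B->D, C->BC, D->A

  step 0 ⇒ step 1: CBAC ⇒ BC·D·AB·BC
    A ↦ AB
    B ↦ D
    C ↦ BC
    D ↦ A  (constrained at step 1)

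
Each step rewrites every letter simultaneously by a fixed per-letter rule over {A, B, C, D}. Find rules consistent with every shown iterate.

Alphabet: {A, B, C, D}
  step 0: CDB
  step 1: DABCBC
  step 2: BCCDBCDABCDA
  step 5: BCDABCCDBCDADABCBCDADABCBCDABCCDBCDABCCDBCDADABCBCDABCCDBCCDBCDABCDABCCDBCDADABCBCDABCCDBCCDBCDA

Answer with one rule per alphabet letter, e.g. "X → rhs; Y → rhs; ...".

A->CD, B->BC, C->DA, D->BC

  step 1 ⇒ step 2: DABCBC ⇒ BC·CD·BC·DA·BC·DA
    A ↦ CD
    B ↦ BC
    C ↦ DA
    D ↦ BC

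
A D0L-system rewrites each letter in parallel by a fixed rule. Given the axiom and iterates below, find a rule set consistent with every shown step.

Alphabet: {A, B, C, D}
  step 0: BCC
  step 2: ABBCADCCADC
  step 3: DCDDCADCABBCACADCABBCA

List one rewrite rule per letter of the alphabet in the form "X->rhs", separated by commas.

  step 2 ⇒ step 3: ABBCADCCADC ⇒ DC·D·D·CA·DC·ABB·CA·CA·DC·ABB·CA
    A ↦ DC
    B ↦ D
    C ↦ CA
    D ↦ ABB

A->DC, B->D, C->CA, D->ABB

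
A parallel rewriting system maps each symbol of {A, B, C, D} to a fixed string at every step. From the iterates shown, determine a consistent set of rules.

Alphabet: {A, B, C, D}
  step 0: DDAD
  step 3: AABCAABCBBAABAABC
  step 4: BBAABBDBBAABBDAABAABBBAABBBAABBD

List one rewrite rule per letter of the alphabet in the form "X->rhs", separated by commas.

A->B, B->AAB, C->BD, D->C

  step 3 ⇒ step 4: AABCAABCBBAABAABC ⇒ B·B·AAB·BD·B·B·AAB·BD·AAB·AAB·B·B·AAB·B·B·AAB·BD
    A ↦ B
    B ↦ AAB
    C ↦ BD
    D ↦ C  (constrained at step 0)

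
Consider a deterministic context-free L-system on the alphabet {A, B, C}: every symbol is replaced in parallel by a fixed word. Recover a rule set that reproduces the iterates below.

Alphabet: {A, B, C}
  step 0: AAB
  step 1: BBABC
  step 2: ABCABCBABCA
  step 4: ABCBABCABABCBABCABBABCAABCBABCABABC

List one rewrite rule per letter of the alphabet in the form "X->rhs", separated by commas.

A->B, B->ABC, C->A

  step 1 ⇒ step 2: BBABC ⇒ ABC·ABC·B·ABC·A
    A ↦ B
    B ↦ ABC
    C ↦ A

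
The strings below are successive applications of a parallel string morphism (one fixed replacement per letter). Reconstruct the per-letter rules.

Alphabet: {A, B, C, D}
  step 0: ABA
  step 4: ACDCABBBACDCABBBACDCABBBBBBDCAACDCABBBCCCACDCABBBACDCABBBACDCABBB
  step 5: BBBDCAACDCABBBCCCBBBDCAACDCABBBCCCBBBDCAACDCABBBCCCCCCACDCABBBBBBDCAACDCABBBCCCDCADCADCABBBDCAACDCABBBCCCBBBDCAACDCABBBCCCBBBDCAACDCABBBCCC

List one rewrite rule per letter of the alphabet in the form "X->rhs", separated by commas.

  step 4 ⇒ step 5: ACDCABBBACDCABBBACDCABBBBBBDCAACDCABBBCCCACDCABBBACDCABBBACDCABBB ⇒ BBB·DCA·AC·DCA·BBB·C·C·C·BBB·DCA·AC·DCA·BBB·C·C·C·BBB·DCA·AC·DCA·BBB·C·C·C·C·C·C·AC·DCA·BBB·BBB·DCA·AC·DCA·BBB·C·C·C·DCA·DCA·DCA·BBB·DCA·AC·DCA·BBB·C·C·C·BBB·DCA·AC·DCA·BBB·C·C·C·BBB·DCA·AC·DCA·BBB·C·C·C
    A ↦ BBB
    B ↦ C
    C ↦ DCA
    D ↦ AC

A->BBB, B->C, C->DCA, D->AC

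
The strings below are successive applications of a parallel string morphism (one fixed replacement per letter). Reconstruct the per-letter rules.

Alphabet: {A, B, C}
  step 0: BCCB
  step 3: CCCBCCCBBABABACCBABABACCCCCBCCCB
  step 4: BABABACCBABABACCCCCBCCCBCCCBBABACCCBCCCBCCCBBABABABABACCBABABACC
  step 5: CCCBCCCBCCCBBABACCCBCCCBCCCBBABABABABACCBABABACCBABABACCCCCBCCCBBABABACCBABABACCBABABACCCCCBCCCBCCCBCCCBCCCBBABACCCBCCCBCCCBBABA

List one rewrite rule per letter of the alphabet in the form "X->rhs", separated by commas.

A->CB, B->CC, C->BA

  step 4 ⇒ step 5: BABABACCBABABACCCCCBCCCBCCCBBABACCCBCCCBCCCBBABABABABACCBABABACC ⇒ CC·CB·CC·CB·CC·CB·BA·BA·CC·CB·CC·CB·CC·CB·BA·BA·BA·BA·BA·CC·BA·BA·BA·CC·BA·BA·BA·CC·CC·CB·CC·CB·BA·BA·BA·CC·BA·BA·BA·CC·BA·BA·BA·CC·CC·CB·CC·CB·CC·CB·CC·CB·CC·CB·BA·BA·CC·CB·CC·CB·CC·CB·BA·BA
    A ↦ CB
    B ↦ CC
    C ↦ BA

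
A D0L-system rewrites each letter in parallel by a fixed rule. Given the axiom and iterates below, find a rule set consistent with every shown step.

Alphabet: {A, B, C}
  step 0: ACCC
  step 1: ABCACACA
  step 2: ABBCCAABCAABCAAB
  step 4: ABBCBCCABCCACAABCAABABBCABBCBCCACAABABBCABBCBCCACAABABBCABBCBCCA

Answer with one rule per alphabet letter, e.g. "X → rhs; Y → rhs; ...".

  step 1 ⇒ step 2: ABCACACA ⇒ AB·BC·CA·AB·CA·AB·CA·AB
    A ↦ AB
    B ↦ BC
    C ↦ CA

A->AB, B->BC, C->CA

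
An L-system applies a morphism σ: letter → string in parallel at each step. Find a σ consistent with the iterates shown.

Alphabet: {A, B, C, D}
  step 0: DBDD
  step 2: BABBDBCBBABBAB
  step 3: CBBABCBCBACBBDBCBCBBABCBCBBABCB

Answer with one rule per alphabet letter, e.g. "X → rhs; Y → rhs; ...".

  step 2 ⇒ step 3: BABBDBCBBABBAB ⇒ CB·BAB·CB·CB·A·CB·BDB·CB·CB·BAB·CB·CB·BAB·CB
    A ↦ BAB
    B ↦ CB
    C ↦ BDB
    D ↦ A

A->BAB, B->CB, C->BDB, D->A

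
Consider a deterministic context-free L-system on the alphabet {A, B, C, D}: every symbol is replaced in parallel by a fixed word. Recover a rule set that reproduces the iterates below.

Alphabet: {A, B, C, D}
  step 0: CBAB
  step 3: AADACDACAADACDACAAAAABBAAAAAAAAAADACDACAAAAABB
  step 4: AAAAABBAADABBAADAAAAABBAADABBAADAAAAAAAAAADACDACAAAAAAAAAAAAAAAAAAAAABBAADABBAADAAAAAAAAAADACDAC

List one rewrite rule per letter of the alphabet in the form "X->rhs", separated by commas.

  step 3 ⇒ step 4: AADACDACAADACDACAAAAABBAAAAAAAAAADACDACAAAAABB ⇒ AA·AA·ABB·AA·D·ABB·AA·D·AA·AA·ABB·AA·D·ABB·AA·D·AA·AA·AA·AA·AA·DAC·DAC·AA·AA·AA·AA·AA·AA·AA·AA·AA·AA·ABB·AA·D·ABB·AA·D·AA·AA·AA·AA·AA·DAC·DAC
    A ↦ AA
    B ↦ DAC
    C ↦ D
    D ↦ ABB

A->AA, B->DAC, C->D, D->ABB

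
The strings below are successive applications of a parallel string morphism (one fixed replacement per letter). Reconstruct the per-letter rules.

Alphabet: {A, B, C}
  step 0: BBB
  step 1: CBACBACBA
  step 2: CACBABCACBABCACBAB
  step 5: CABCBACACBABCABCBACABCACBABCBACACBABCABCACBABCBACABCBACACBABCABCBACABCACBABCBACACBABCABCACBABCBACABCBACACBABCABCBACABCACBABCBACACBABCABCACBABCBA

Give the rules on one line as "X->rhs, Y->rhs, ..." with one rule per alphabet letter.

  step 1 ⇒ step 2: CBACBACBA ⇒ CA·CBA·B·CA·CBA·B·CA·CBA·B
    A ↦ B
    B ↦ CBA
    C ↦ CA

A->B, B->CBA, C->CA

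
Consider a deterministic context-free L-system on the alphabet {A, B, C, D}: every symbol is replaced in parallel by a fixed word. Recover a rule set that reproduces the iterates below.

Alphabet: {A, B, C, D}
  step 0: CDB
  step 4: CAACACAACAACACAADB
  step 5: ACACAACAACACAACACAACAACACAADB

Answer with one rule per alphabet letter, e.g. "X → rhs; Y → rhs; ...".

A->CA, B->DB, C->A, D->A

  step 4 ⇒ step 5: CAACACAACAACACAADB ⇒ A·CA·CA·A·CA·A·CA·CA·A·CA·CA·A·CA·A·CA·CA·A·DB
    A ↦ CA
    B ↦ DB
    C ↦ A
    D ↦ A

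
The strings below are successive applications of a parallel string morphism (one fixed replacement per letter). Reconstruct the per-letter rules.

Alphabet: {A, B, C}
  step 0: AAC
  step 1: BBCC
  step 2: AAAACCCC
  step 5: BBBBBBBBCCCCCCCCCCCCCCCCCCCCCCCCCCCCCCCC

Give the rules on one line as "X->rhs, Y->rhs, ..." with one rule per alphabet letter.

A->B, B->AA, C->CC

  step 1 ⇒ step 2: BBCC ⇒ AA·AA·CC·CC
    B ↦ AA
    C ↦ CC
  step 0 ⇒ step 1: AAC ⇒ B·B·CC
    A ↦ B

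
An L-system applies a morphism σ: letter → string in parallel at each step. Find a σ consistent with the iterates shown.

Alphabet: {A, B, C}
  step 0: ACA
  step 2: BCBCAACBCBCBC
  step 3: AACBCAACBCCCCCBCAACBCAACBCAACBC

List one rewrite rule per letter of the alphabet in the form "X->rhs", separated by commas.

  step 2 ⇒ step 3: BCBCAACBCBCBC ⇒ AAC·BC·AAC·BC·CC·CC·BC·AAC·BC·AAC·BC·AAC·BC
    A ↦ CC
    B ↦ AAC
    C ↦ BC

A->CC, B->AAC, C->BC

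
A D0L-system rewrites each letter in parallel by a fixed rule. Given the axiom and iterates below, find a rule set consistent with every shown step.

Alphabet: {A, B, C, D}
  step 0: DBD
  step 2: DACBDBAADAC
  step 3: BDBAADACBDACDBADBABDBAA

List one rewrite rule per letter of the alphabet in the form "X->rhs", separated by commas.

  step 2 ⇒ step 3: DACBDBAADAC ⇒ B·DBA·A·DAC·B·DAC·DBA·DBA·B·DBA·A
    A ↦ DBA
    B ↦ DAC
    C ↦ A
    D ↦ B

A->DBA, B->DAC, C->A, D->B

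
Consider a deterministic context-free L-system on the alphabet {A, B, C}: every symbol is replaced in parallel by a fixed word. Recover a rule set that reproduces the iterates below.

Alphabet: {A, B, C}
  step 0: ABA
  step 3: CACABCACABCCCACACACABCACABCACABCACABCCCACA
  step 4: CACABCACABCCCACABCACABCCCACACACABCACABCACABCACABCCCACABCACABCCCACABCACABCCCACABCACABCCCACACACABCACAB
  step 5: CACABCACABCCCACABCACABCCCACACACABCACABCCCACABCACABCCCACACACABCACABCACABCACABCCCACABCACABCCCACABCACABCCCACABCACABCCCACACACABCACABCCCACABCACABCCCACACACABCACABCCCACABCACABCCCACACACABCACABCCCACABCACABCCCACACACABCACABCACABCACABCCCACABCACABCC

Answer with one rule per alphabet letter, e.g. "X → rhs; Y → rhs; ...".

  step 4 ⇒ step 5: CACABCACABCCCACABCACABCCCACACACABCACABCACABCACABCCCACABCACABCCCACABCACABCCCACABCACABCCCACACACABCACAB ⇒ CA·CAB·CA·CAB·CC·CA·CAB·CA·CAB·CC·CA·CA·CA·CAB·CA·CAB·CC·CA·CAB·CA·CAB·CC·CA·CA·CA·CAB·CA·CAB·CA·CAB·CA·CAB·CC·CA·CAB·CA·CAB·CC·CA·CAB·CA·CAB·CC·CA·CAB·CA·CAB·CC·CA·CA·CA·CAB·CA·CAB·CC·CA·CAB·CA·CAB·CC·CA·CA·CA·CAB·CA·CAB·CC·CA·CAB·CA·CAB·CC·CA·CA·CA·CAB·CA·CAB·CC·CA·CAB·CA·CAB·CC·CA·CA·CA·CAB·CA·CAB·CA·CAB·CA·CAB·CC·CA·CAB·CA·CAB·CC
    A ↦ CAB
    B ↦ CC
    C ↦ CA

A->CAB, B->CC, C->CA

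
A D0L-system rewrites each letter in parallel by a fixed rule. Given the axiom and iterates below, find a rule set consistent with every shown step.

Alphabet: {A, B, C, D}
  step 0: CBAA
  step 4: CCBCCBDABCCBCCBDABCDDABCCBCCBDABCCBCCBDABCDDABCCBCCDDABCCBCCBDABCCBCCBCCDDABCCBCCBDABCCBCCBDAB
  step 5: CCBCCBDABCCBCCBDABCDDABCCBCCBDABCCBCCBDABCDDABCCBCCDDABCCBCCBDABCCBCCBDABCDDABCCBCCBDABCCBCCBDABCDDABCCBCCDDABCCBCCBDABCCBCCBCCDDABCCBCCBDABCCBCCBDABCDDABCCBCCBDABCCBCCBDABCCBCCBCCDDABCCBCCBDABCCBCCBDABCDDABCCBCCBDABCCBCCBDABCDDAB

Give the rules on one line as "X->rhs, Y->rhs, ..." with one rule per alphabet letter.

  step 4 ⇒ step 5: CCBCCBDABCCBCCBDABCDDABCCBCCBDABCCBCCBDABCDDABCCBCCDDABCCBCCBDABCCBCCBCCDDABCCBCCBDABCCBCCBDAB ⇒ CCB·CCB·DAB·CCB·CCB·DAB·C·D·DAB·CCB·CCB·DAB·CCB·CCB·DAB·C·D·DAB·CCB·C·C·D·DAB·CCB·CCB·DAB·CCB·CCB·DAB·C·D·DAB·CCB·CCB·DAB·CCB·CCB·DAB·C·D·DAB·CCB·C·C·D·DAB·CCB·CCB·DAB·CCB·CCB·C·C·D·DAB·CCB·CCB·DAB·CCB·CCB·DAB·C·D·DAB·CCB·CCB·DAB·CCB·CCB·DAB·CCB·CCB·C·C·D·DAB·CCB·CCB·DAB·CCB·CCB·DAB·C·D·DAB·CCB·CCB·DAB·CCB·CCB·DAB·C·D·DAB
    A ↦ D
    B ↦ DAB
    C ↦ CCB
    D ↦ C

A->D, B->DAB, C->CCB, D->C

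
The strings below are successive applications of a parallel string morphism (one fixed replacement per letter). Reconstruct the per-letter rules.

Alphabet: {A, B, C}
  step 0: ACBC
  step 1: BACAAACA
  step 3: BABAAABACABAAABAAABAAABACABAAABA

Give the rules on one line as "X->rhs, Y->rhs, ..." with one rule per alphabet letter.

A->BA, B->AA, C->CA

  step 0 ⇒ step 1: ACBC ⇒ BA·CA·AA·CA
    A ↦ BA
    B ↦ AA
    C ↦ CA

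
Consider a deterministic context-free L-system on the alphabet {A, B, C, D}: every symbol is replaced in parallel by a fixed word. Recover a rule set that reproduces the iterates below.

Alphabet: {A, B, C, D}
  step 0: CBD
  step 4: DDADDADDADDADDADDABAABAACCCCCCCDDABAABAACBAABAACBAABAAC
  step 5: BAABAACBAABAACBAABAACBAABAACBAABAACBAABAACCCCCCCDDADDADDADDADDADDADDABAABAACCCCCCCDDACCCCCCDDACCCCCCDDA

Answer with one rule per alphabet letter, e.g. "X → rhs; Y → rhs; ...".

A->C, B->C, C->DDA, D->BAA

  step 4 ⇒ step 5: DDADDADDADDADDADDABAABAACCCCCCCDDABAABAACBAABAACBAABAAC ⇒ BAA·BAA·C·BAA·BAA·C·BAA·BAA·C·BAA·BAA·C·BAA·BAA·C·BAA·BAA·C·C·C·C·C·C·C·DDA·DDA·DDA·DDA·DDA·DDA·DDA·BAA·BAA·C·C·C·C·C·C·C·DDA·C·C·C·C·C·C·DDA·C·C·C·C·C·C·DDA
    A ↦ C
    B ↦ C
    C ↦ DDA
    D ↦ BAA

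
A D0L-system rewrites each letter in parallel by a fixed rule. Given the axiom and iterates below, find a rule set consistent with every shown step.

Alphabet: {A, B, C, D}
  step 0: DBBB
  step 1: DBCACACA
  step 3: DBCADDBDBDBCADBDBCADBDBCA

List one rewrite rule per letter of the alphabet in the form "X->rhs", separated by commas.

A->B, B->CA, C->DD, D->DB

  step 0 ⇒ step 1: DBBB ⇒ DB·CA·CA·CA
    B ↦ CA
    D ↦ DB
    A ↦ B  (constrained at step 1)
    C ↦ DD  (constrained at step 1)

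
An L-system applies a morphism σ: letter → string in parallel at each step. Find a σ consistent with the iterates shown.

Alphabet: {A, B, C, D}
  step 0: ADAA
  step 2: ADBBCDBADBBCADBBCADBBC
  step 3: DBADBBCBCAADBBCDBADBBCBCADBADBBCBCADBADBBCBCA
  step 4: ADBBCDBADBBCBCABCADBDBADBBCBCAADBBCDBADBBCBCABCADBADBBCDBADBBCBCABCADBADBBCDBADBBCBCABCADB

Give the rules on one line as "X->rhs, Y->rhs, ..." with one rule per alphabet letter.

  step 3 ⇒ step 4: DBADBBCBCAADBBCDBADBBCBCADBADBBCBCADBADBBCBCA ⇒ ADB·BC·DB·ADB·BC·BC·A·BC·A·DB·DB·ADB·BC·BC·A·ADB·BC·DB·ADB·BC·BC·A·BC·A·DB·ADB·BC·DB·ADB·BC·BC·A·BC·A·DB·ADB·BC·DB·ADB·BC·BC·A·BC·A·DB
    A ↦ DB
    B ↦ BC
    C ↦ A
    D ↦ ADB

A->DB, B->BC, C->A, D->ADB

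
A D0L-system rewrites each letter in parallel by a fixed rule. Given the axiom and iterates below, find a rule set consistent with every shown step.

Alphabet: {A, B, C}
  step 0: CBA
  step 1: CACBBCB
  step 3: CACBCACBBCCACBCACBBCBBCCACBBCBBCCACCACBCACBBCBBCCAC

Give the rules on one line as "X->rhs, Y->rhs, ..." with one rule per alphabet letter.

A->B, B->BBC, C->CAC

  step 0 ⇒ step 1: CBA ⇒ CAC·BBC·B
    A ↦ B
    B ↦ BBC
    C ↦ CAC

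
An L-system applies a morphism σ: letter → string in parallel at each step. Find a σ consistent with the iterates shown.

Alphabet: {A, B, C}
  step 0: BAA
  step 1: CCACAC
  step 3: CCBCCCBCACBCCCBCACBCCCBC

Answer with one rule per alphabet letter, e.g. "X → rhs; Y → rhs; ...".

A->AC, B->CC, C->BC

  step 0 ⇒ step 1: BAA ⇒ CC·AC·AC
    A ↦ AC
    B ↦ CC
    C ↦ BC  (constrained at step 1)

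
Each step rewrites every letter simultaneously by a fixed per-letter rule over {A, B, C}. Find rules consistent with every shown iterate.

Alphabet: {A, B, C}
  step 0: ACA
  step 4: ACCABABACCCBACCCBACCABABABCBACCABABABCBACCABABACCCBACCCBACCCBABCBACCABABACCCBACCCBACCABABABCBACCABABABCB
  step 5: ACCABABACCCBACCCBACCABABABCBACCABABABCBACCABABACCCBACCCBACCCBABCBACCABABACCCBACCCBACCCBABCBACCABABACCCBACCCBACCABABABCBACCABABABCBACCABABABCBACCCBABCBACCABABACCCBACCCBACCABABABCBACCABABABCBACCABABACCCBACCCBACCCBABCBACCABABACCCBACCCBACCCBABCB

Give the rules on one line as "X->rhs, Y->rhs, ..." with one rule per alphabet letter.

A->ACC, B->CB, C->AB

  step 4 ⇒ step 5: ACCABABACCCBACCCBACCABABABCBACCABABABCBACCABABACCCBACCCBACCCBABCBACCABABACCCBACCCBACCABABABCBACCABABABCB ⇒ ACC·AB·AB·ACC·CB·ACC·CB·ACC·AB·AB·AB·CB·ACC·AB·AB·AB·CB·ACC·AB·AB·ACC·CB·ACC·CB·ACC·CB·AB·CB·ACC·AB·AB·ACC·CB·ACC·CB·ACC·CB·AB·CB·ACC·AB·AB·ACC·CB·ACC·CB·ACC·AB·AB·AB·CB·ACC·AB·AB·AB·CB·ACC·AB·AB·AB·CB·ACC·CB·AB·CB·ACC·AB·AB·ACC·CB·ACC·CB·ACC·AB·AB·AB·CB·ACC·AB·AB·AB·CB·ACC·AB·AB·ACC·CB·ACC·CB·ACC·CB·AB·CB·ACC·AB·AB·ACC·CB·ACC·CB·ACC·CB·AB·CB
    A ↦ ACC
    B ↦ CB
    C ↦ AB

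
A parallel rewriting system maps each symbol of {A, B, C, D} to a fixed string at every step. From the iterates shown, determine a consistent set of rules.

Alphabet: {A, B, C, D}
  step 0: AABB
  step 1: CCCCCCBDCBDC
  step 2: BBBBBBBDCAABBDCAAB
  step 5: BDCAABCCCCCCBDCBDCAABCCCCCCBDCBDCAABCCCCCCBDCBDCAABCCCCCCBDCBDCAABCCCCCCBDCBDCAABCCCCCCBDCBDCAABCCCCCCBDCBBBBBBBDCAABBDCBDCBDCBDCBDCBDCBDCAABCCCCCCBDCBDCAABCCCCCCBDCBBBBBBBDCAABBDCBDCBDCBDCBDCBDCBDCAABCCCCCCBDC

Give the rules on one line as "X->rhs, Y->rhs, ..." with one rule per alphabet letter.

A->CCC, B->BDC, C->B, D->AA

  step 1 ⇒ step 2: CCCCCCBDCBDC ⇒ B·B·B·B·B·B·BDC·AA·B·BDC·AA·B
    B ↦ BDC
    C ↦ B
    D ↦ AA
  step 0 ⇒ step 1: AABB ⇒ CCC·CCC·BDC·BDC
    A ↦ CCC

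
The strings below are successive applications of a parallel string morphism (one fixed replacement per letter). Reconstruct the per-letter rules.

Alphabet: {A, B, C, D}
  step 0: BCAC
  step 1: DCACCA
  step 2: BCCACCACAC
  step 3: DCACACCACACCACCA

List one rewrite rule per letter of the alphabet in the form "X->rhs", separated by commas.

A->C, B->D, C->CA, D->BC

  step 2 ⇒ step 3: BCCACCACAC ⇒ D·CA·CA·C·CA·CA·C·CA·C·CA
    A ↦ C
    B ↦ D
    C ↦ CA
  step 1 ⇒ step 2: DCACCA ⇒ BC·CA·C·CA·CA·C
    D ↦ BC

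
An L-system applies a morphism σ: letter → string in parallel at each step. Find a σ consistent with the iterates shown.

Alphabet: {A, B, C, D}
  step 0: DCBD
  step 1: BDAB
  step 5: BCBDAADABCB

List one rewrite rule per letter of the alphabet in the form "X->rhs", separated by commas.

A->CB, B->A, C->D, D->B

  step 0 ⇒ step 1: DCBD ⇒ B·D·A·B
    B ↦ A
    C ↦ D
    D ↦ B
    A ↦ CB  (constrained at step 1)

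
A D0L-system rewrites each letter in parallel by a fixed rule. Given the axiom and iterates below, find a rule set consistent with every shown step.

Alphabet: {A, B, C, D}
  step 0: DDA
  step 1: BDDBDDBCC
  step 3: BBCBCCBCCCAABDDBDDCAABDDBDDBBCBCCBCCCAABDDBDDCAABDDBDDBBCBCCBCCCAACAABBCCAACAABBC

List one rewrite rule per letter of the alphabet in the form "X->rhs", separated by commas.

  step 0 ⇒ step 1: DDA ⇒ BDD·BDD·BCC
    A ↦ BCC
    D ↦ BDD
    B ↦ CAA  (constrained at step 1)
    C ↦ BBC  (constrained at step 1)

A->BCC, B->CAA, C->BBC, D->BDD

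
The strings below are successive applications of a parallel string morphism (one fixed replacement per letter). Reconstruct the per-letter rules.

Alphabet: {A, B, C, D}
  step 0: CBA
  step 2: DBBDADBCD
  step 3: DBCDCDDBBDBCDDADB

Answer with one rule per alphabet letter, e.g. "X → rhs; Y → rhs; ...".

  step 2 ⇒ step 3: DBBDADBCD ⇒ DB·CD·CD·DB·B·DB·CD·DA·DB
    A ↦ B
    B ↦ CD
    C ↦ DA
    D ↦ DB

A->B, B->CD, C->DA, D->DB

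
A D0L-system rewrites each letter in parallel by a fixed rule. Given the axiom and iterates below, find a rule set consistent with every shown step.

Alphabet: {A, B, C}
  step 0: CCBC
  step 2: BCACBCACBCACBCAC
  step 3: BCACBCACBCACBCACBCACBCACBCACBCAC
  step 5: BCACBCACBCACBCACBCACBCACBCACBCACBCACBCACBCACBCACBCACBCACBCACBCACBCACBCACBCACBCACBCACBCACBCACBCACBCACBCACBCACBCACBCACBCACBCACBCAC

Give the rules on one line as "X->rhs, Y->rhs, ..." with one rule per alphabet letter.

  step 2 ⇒ step 3: BCACBCACBCACBCAC ⇒ BC·AC·BC·AC·BC·AC·BC·AC·BC·AC·BC·AC·BC·AC·BC·AC
    A ↦ BC
    B ↦ BC
    C ↦ AC

A->BC, B->BC, C->AC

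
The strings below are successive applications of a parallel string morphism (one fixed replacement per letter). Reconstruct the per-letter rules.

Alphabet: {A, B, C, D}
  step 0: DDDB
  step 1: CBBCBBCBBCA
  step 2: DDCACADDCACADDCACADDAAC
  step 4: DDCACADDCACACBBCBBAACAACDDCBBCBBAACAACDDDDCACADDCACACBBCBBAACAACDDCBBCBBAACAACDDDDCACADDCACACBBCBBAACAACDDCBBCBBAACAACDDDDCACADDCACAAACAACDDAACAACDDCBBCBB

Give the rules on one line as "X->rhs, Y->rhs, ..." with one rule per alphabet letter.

A->AAC, B->CA, C->DD, D->CBB

  step 1 ⇒ step 2: CBBCBBCBBCA ⇒ DD·CA·CA·DD·CA·CA·DD·CA·CA·DD·AAC
    A ↦ AAC
    B ↦ CA
    C ↦ DD
  step 0 ⇒ step 1: DDDB ⇒ CBB·CBB·CBB·CA
    D ↦ CBB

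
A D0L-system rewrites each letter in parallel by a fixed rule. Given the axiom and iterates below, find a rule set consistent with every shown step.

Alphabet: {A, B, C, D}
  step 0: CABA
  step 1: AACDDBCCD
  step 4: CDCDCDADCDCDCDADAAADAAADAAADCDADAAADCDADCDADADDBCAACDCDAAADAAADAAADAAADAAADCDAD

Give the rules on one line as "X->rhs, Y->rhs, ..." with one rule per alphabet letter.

A->CD, B->DBC, C->AA, D->AD

  step 0 ⇒ step 1: CABA ⇒ AA·CD·DBC·CD
    A ↦ CD
    B ↦ DBC
    C ↦ AA
    D ↦ AD  (constrained at step 1)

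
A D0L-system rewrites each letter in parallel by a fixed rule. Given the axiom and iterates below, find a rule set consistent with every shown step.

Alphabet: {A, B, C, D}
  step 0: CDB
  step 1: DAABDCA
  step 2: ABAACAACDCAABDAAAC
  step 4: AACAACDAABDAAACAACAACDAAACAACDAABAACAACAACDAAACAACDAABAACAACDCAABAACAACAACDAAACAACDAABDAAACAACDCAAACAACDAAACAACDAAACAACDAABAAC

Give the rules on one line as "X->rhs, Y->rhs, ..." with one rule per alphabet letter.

A->AAC, B->DCA, C->DA, D->AB

  step 1 ⇒ step 2: DAABDCA ⇒ AB·AAC·AAC·DCA·AB·DA·AAC
    A ↦ AAC
    B ↦ DCA
    C ↦ DA
    D ↦ AB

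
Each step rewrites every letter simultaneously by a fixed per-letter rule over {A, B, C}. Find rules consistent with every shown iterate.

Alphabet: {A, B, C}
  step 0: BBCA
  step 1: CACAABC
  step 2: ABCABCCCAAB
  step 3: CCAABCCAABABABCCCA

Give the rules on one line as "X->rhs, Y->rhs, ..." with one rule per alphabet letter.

A->C, B->CA, C->AB

  step 2 ⇒ step 3: ABCABCCCAAB ⇒ C·CA·AB·C·CA·AB·AB·AB·C·C·CA
    A ↦ C
    B ↦ CA
    C ↦ AB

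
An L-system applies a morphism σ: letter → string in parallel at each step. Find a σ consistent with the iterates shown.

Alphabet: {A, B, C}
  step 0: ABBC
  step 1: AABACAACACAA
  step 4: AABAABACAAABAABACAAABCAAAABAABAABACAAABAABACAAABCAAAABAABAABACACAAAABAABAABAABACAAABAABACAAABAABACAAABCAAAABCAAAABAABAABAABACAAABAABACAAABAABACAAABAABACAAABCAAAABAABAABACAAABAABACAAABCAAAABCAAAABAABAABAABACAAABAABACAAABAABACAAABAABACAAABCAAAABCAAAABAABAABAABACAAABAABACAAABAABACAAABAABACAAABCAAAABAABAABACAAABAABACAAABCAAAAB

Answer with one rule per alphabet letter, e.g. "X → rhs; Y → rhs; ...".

A->AAB, B->ACA, C->CAA

  step 0 ⇒ step 1: ABBC ⇒ AAB·ACA·ACA·CAA
    A ↦ AAB
    B ↦ ACA
    C ↦ CAA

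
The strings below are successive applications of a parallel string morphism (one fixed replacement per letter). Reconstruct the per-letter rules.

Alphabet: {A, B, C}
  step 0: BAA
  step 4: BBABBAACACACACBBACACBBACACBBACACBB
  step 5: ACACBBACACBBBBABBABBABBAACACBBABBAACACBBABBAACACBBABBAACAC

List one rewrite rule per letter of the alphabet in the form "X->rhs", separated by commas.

A->BB, B->AC, C->A

  step 4 ⇒ step 5: BBABBAACACACACBBACACBBACACBBACACBB ⇒ AC·AC·BB·AC·AC·BB·BB·A·BB·A·BB·A·BB·A·AC·AC·BB·A·BB·A·AC·AC·BB·A·BB·A·AC·AC·BB·A·BB·A·AC·AC
    A ↦ BB
    B ↦ AC
    C ↦ A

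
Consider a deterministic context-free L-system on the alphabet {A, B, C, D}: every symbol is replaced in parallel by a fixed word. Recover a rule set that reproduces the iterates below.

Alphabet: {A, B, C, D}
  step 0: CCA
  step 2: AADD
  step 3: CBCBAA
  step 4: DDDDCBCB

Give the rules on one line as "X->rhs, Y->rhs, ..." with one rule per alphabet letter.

A->CB, B->D, C->D, D->A

  step 3 ⇒ step 4: CBCBAA ⇒ D·D·D·D·CB·CB
    A ↦ CB
    B ↦ D
    C ↦ D
  step 2 ⇒ step 3: AADD ⇒ CB·CB·A·A
    D ↦ A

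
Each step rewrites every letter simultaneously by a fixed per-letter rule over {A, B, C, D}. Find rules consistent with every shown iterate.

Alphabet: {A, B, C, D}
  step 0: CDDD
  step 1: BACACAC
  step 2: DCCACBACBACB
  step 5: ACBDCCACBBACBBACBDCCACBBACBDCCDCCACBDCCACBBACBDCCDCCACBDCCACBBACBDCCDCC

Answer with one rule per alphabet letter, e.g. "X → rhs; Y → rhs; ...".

  step 1 ⇒ step 2: BACACAC ⇒ DCC·AC·B·AC·B·AC·B
    A ↦ AC
    B ↦ DCC
    C ↦ B
  step 0 ⇒ step 1: CDDD ⇒ B·AC·AC·AC
    D ↦ AC

A->AC, B->DCC, C->B, D->AC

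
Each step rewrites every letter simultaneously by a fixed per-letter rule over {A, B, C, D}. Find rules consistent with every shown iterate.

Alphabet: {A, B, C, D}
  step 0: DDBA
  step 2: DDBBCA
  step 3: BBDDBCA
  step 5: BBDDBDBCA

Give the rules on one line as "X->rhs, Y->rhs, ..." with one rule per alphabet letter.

  step 2 ⇒ step 3: DDBBCA ⇒ B·B·D·D·B·CA
    A ↦ CA
    B ↦ D
    C ↦ B
    D ↦ B

A->CA, B->D, C->B, D->B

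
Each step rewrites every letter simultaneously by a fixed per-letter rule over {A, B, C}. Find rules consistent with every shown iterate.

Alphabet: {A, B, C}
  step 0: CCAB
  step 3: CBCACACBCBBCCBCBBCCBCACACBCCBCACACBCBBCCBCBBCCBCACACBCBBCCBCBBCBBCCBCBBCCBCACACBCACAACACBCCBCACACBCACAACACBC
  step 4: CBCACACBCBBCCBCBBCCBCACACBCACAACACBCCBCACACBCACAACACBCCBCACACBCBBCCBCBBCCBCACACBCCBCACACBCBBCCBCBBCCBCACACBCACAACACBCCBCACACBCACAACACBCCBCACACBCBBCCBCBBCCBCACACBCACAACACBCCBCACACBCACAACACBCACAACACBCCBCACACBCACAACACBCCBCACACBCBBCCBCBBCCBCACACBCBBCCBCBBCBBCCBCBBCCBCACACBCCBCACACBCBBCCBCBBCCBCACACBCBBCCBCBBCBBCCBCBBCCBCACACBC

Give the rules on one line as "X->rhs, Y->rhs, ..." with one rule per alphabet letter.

  step 3 ⇒ step 4: CBCACACBCBBCCBCBBCCBCACACBCCBCACACBCBBCCBCBBCCBCACACBCBBCCBCBBCBBCCBCBBCCBCACACBCACAACACBCCBCACACBCACAACACBC ⇒ CBC·ACA·CBC·BBC·CBC·BBC·CBC·ACA·CBC·ACA·ACA·CBC·CBC·ACA·CBC·ACA·ACA·CBC·CBC·ACA·CBC·BBC·CBC·BBC·CBC·ACA·CBC·CBC·ACA·CBC·BBC·CBC·BBC·CBC·ACA·CBC·ACA·ACA·CBC·CBC·ACA·CBC·ACA·ACA·CBC·CBC·ACA·CBC·BBC·CBC·BBC·CBC·ACA·CBC·ACA·ACA·CBC·CBC·ACA·CBC·ACA·ACA·CBC·ACA·ACA·CBC·CBC·ACA·CBC·ACA·ACA·CBC·CBC·ACA·CBC·BBC·CBC·BBC·CBC·ACA·CBC·BBC·CBC·BBC·BBC·CBC·BBC·CBC·ACA·CBC·CBC·ACA·CBC·BBC·CBC·BBC·CBC·ACA·CBC·BBC·CBC·BBC·BBC·CBC·BBC·CBC·ACA·CBC
    A ↦ BBC
    B ↦ ACA
    C ↦ CBC

A->BBC, B->ACA, C->CBC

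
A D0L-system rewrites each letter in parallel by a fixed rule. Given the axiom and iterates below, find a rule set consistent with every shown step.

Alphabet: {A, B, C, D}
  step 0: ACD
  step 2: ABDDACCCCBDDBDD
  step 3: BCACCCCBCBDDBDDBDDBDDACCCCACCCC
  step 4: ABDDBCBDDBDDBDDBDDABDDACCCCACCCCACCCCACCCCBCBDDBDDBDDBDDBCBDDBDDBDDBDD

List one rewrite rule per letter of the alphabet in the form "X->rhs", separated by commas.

A->BC, B->A, C->BDD, D->CC

  step 3 ⇒ step 4: BCACCCCBCBDDBDDBDDBDDACCCCACCCC ⇒ A·BDD·BC·BDD·BDD·BDD·BDD·A·BDD·A·CC·CC·A·CC·CC·A·CC·CC·A·CC·CC·BC·BDD·BDD·BDD·BDD·BC·BDD·BDD·BDD·BDD
    A ↦ BC
    B ↦ A
    C ↦ BDD
    D ↦ CC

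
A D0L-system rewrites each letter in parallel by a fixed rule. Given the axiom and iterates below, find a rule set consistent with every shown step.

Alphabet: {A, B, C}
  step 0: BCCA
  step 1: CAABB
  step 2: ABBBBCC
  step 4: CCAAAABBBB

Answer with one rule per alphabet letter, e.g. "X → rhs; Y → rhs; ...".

A->BB, B->C, C->A

  step 1 ⇒ step 2: CAABB ⇒ A·BB·BB·C·C
    A ↦ BB
    B ↦ C
    C ↦ A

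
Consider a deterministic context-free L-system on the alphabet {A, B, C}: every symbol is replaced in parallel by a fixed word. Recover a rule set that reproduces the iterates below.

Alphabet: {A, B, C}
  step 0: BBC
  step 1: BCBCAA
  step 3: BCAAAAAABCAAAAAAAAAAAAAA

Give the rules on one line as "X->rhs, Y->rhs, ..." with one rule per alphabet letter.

A->AA, B->BC, C->AA

  step 0 ⇒ step 1: BBC ⇒ BC·BC·AA
    B ↦ BC
    C ↦ AA
    A ↦ AA  (constrained at step 1)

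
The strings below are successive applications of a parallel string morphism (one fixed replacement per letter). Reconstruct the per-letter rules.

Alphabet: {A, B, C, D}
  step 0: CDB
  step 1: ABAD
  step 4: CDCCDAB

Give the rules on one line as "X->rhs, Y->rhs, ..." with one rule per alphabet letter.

A->C, B->D, C->AB, D->A

  step 0 ⇒ step 1: CDB ⇒ AB·A·D
    B ↦ D
    C ↦ AB
    D ↦ A
    A ↦ C  (constrained at step 1)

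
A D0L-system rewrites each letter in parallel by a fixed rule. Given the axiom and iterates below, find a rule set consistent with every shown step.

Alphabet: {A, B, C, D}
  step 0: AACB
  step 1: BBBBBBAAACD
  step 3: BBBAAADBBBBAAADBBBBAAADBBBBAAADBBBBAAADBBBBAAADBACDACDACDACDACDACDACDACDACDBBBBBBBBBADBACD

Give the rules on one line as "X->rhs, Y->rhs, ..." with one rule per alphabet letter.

A->BBB, B->ACD, C->AA, D->ADB

  step 0 ⇒ step 1: AACB ⇒ BBB·BBB·AA·ACD
    A ↦ BBB
    B ↦ ACD
    C ↦ AA
    D ↦ ADB  (constrained at step 1)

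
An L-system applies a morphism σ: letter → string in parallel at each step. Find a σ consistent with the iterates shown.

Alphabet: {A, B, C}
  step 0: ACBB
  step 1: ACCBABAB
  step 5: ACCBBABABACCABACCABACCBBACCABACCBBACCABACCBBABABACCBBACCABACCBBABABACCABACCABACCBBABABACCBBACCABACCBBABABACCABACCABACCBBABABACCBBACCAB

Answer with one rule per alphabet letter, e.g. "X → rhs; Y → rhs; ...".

A->ACC, B->AB, C->B

  step 0 ⇒ step 1: ACBB ⇒ ACC·B·AB·AB
    A ↦ ACC
    B ↦ AB
    C ↦ B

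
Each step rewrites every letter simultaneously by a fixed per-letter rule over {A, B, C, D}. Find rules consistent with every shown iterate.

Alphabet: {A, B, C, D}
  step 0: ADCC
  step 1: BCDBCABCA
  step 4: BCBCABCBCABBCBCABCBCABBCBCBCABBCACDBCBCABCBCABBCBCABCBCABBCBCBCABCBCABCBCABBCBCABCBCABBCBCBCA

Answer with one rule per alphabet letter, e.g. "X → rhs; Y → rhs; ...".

A->B, B->BC, C->BCA, D->CD

  step 0 ⇒ step 1: ADCC ⇒ B·CD·BCA·BCA
    A ↦ B
    C ↦ BCA
    D ↦ CD
    B ↦ BC  (constrained at step 1)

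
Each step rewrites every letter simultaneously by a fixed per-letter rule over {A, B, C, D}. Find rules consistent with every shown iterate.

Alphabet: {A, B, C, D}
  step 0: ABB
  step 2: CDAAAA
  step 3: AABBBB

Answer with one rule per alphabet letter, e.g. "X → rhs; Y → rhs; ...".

A->B, B->CD, C->A, D->A

  step 2 ⇒ step 3: CDAAAA ⇒ A·A·B·B·B·B
    A ↦ B
    C ↦ A
    D ↦ A
    B ↦ CD  (constrained at step 0)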